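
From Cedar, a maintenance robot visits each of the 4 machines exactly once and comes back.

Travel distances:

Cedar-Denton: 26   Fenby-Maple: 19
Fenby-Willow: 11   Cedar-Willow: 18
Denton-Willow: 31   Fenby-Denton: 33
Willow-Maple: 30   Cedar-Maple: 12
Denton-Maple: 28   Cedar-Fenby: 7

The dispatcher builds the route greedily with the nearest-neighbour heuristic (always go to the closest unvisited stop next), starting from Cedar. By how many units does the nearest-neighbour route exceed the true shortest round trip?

13 longer than the optimal tour.

Cedar: Fenby=7, Maple=12, Willow=18, Denton=26 ⇒ Fenby
Fenby: Willow=11, Maple=19, Denton=33 ⇒ Willow
Willow: Maple=30, Denton=31 ⇒ Maple
Maple: Denton=28 ⇒ Denton
NN route Cedar → Fenby → Willow → Maple → Denton → Cedar costs 102.
Optimal: Cedar → Fenby → Willow → Denton → Maple → Cedar costs 89 (by enumerating all 12 distinct tours).
Excess = 102 − 89 = 13.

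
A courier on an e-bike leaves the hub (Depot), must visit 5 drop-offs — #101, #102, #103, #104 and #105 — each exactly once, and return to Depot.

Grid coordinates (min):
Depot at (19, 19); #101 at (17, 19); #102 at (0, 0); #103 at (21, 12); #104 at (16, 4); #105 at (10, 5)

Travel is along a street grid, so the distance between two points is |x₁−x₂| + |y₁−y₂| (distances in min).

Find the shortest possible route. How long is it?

Depot - #101 - #102 - #103 - #104 - #105 - Depot: 2+36+33+13+7+23 = 114
Depot - #101 - #102 - #103 - #105 - #104 - Depot: 2+36+33+18+7+18 = 114
Depot - #101 - #102 - #104 - #103 - #105 - Depot: 2+36+20+13+18+23 = 112
Depot - #101 - #102 - #104 - #105 - #103 - Depot: 2+36+20+7+18+9 = 92
Depot - #101 - #102 - #105 - #103 - #104 - Depot: 2+36+15+18+13+18 = 102
Depot - #101 - #102 - #105 - #104 - #103 - Depot: 2+36+15+7+13+9 = 82
Depot - #101 - #103 - #102 - #104 - #105 - Depot: 2+11+33+20+7+23 = 96
Depot - #101 - #103 - #102 - #105 - #104 - Depot: 2+11+33+15+7+18 = 86
Depot - #101 - #103 - #104 - #102 - #105 - Depot: 2+11+13+20+15+23 = 84
Depot - #101 - #103 - #104 - #105 - #102 - Depot: 2+11+13+7+15+38 = 86
Depot - #101 - #103 - #105 - #102 - #104 - Depot: 2+11+18+15+20+18 = 84
Depot - #101 - #103 - #105 - #104 - #102 - Depot: 2+11+18+7+20+38 = 96
Depot - #101 - #104 - #102 - #103 - #105 - Depot: 2+16+20+33+18+23 = 112
Depot - #101 - #104 - #102 - #105 - #103 - Depot: 2+16+20+15+18+9 = 80
… (46 more)
The minimum is 80.
One optimal route: Depot → #101 → #104 → #102 → #105 → #103 → Depot (or its reverse).

Shortest round trip = 80 min.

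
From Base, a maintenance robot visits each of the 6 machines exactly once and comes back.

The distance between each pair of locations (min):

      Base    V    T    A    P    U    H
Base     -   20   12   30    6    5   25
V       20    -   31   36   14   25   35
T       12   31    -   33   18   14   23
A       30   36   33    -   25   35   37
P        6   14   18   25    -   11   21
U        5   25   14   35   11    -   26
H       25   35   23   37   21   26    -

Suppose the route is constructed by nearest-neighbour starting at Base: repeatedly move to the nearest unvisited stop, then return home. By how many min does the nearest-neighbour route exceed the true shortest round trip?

From Base: U=5, P=6, T=12, V=20, H=25, A=30 → choose U (5).
From U: P=11, T=14, V=25, H=26, A=35 → choose P (11).
From P: V=14, T=18, H=21, A=25 → choose V (14).
From V: T=31, H=35, A=36 → choose T (31).
From T: H=23, A=33 → choose H (23).
From H: A=37 → choose A (37).
NN route Base → U → P → V → T → H → A → Base costs 151.
Optimal: Base → P → V → A → H → T → U → Base costs 135 (by enumerating all 360 distinct tours).
Excess = 151 − 135 = 16.

16 min longer than the optimal tour.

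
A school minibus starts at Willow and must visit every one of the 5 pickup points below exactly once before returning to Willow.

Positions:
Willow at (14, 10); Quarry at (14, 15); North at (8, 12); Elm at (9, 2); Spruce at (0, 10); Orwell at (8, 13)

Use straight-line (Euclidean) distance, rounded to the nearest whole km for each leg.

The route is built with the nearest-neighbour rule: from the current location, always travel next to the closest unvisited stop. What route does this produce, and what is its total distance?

Total distance 41 km via the nearest-neighbour route Willow → Quarry → Orwell → North → Spruce → Elm → Willow.

At Willow the remaining stops are Quarry 5, North 6, Orwell 7, Elm 9, Spruce 14; go to Quarry.
At Quarry the remaining stops are Orwell 6, North 7, Elm 14, Spruce 15; go to Orwell.
At Orwell the remaining stops are North 1, Spruce 9, Elm 11; go to North.
At North the remaining stops are Spruce 8, Elm 10; go to Spruce.
At Spruce the remaining stops are Elm 12; go to Elm.
Return Elm→Willow: 9.
Total = 5 + 6 + 1 + 8 + 12 + 9 = 41.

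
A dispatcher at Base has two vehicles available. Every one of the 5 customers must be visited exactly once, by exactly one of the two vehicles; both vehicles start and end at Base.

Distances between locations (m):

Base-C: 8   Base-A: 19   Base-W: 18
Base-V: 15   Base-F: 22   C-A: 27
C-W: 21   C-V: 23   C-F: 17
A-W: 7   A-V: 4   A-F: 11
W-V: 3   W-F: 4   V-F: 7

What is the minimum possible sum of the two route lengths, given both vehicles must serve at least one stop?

68 m — the smallest possible combined total.

Check every non-empty split of the stops between the two vehicles; for each half take its own optimal tour:
  {C} + {A, W, V, F}: 16 + 52 = 68
  {A} + {C, W, V, F}: 38 + 47 = 85
  {C, A} + {W, V, F}: 54 + 44 = 98
  {W} + {C, A, V, F}: 36 + 55 = 91
  {C, W} + {A, V, F}: 47 + 52 = 99
  {A, W} + {C, V, F}: 44 + 47 = 91
  … (15 splits in total)
Best: vehicle 1 Base → C → Base = 16; vehicle 2 Base → A → W → F → V → Base = 52; combined 68.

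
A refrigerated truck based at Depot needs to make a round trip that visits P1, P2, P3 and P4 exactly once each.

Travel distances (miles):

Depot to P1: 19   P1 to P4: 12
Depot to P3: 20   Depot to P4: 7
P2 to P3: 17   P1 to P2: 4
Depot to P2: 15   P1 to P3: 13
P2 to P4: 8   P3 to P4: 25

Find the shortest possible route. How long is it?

Depot → P1 → P2 → P3 → P4 → Depot: 19+4+17+25+7 = 72
Depot → P1 → P2 → P4 → P3 → Depot: 19+4+8+25+20 = 76
Depot → P1 → P3 → P2 → P4 → Depot: 19+13+17+8+7 = 64
Depot → P1 → P3 → P4 → P2 → Depot: 19+13+25+8+15 = 80
Depot → P1 → P4 → P2 → P3 → Depot: 19+12+8+17+20 = 76
Depot → P1 → P4 → P3 → P2 → Depot: 19+12+25+17+15 = 88
Depot → P2 → P1 → P3 → P4 → Depot: 15+4+13+25+7 = 64
Depot → P2 → P1 → P4 → P3 → Depot: 15+4+12+25+20 = 76
Depot → P2 → P3 → P1 → P4 → Depot: 15+17+13+12+7 = 64
Depot → P2 → P4 → P1 → P3 → Depot: 15+8+12+13+20 = 68
Depot → P3 → P1 → P2 → P4 → Depot: 20+13+4+8+7 = 52
Depot → P3 → P2 → P1 → P4 → Depot: 20+17+4+12+7 = 60
The minimum is 52.
One optimal route: Depot → P3 → P1 → P2 → P4 → Depot (or its reverse).

Shortest round trip = 52 miles.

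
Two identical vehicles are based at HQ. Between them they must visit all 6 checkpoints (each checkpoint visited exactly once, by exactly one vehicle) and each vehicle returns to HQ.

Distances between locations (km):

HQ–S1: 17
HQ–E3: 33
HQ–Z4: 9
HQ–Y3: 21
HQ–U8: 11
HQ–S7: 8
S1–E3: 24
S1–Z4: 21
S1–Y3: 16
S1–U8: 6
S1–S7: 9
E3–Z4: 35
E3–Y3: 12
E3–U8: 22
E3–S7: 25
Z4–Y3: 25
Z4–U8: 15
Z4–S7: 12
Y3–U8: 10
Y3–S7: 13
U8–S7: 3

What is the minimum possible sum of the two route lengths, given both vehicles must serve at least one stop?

92 km — the smallest possible combined total.

Check every non-empty split of the stops between the two vehicles; for each half take its own optimal tour:
  {S1} + {E3, Z4, Y3, U8, S7}: 34 + 77 = 111
  {E3} + {S1, Z4, Y3, U8, S7}: 66 + 67 = 133
  {S1, E3} + {Z4, Y3, U8, S7}: 74 + 55 = 129
  {Z4} + {S1, E3, Y3, U8, S7}: 18 + 74 = 92
  {S1, Z4} + {E3, Y3, U8, S7}: 47 + 66 = 113
  {E3, Z4} + {S1, Y3, U8, S7}: 77 + 54 = 131
  … (31 splits in total)
Best: vehicle 1 HQ → Z4 → HQ = 18; vehicle 2 HQ → S1 → E3 → Y3 → U8 → S7 → HQ = 74; combined 92.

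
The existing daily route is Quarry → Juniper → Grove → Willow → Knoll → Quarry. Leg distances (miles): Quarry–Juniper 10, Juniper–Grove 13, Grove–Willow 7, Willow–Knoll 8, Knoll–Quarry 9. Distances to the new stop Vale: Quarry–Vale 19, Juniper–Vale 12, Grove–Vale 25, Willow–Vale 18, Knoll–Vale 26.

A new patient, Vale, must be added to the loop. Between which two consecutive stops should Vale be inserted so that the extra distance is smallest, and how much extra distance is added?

Insertion cost between consecutive stops i–j is d(i,Vale) + d(Vale,j) − d(i,j):
  between Quarry and Juniper: 19 + 12 − 10 = 21
  between Juniper and Grove: 12 + 25 − 13 = 24
  between Grove and Willow: 25 + 18 − 7 = 36
  between Willow and Knoll: 18 + 26 − 8 = 36
  between Knoll and Quarry: 26 + 19 − 9 = 36
Cheapest insertion is between Quarry and Juniper, adding 21.
New total = 47 + 21 = 68.

Minimum extra distance: 21 miles, inserting Vale between Quarry and Juniper.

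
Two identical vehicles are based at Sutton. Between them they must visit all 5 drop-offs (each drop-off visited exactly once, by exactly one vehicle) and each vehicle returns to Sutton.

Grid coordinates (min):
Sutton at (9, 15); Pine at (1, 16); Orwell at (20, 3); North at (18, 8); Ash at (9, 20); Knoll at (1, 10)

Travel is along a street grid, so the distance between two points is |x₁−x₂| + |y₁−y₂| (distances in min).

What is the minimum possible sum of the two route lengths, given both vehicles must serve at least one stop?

Minimum combined distance: 74 min.

Try each way of splitting the stops between the two vehicles (each non-empty) and, for each split, find the best tour for each vehicle:
  {Pine} + {Orwell, North, Ash, Knoll}: 18 + 72 = 90
  {Orwell} + {Pine, North, Ash, Knoll}: 46 + 58 = 104
  {Pine, Orwell} + {North, Ash, Knoll}: 64 + 58 = 122
  {North} + {Pine, Orwell, Ash, Knoll}: 32 + 72 = 104
  {Pine, North} + {Orwell, Ash, Knoll}: 50 + 72 = 122
  {Orwell, North} + {Pine, Ash, Knoll}: 46 + 36 = 82
  … (15 splits in total)
  {Ash} + {Pine, Orwell, North, Knoll}: 10 + 64 = 74  ← best
Best: vehicle 1 Sutton → Ash → Sutton = 10; vehicle 2 Sutton → Pine → Knoll → Orwell → North → Sutton = 64; combined 74.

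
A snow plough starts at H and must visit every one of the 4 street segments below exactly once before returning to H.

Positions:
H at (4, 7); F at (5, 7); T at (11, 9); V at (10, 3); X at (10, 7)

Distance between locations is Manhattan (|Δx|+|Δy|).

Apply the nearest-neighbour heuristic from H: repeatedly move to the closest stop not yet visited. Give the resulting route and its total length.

From H: distances to unvisited — F=1, X=6, T=9, V=10. Nearest is F (1).
From F: distances to unvisited — X=5, T=8, V=9. Nearest is X (5).
From X: distances to unvisited — T=3, V=4. Nearest is T (3).
From T: distances to unvisited — V=7. Nearest is V (7).
Return V→H: 10.
Total = 1 + 5 + 3 + 7 + 10 = 26.

Total distance 26 via the nearest-neighbour route H → F → X → T → V → H.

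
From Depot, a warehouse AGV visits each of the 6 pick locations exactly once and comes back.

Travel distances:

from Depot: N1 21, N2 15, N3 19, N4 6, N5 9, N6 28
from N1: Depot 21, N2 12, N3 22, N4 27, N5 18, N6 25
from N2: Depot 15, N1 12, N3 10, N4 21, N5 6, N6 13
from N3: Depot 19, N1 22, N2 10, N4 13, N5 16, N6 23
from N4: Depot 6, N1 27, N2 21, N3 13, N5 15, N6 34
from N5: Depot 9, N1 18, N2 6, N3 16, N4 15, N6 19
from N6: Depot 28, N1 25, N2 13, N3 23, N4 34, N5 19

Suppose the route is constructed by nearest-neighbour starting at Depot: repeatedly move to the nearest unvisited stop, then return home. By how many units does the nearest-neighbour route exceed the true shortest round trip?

12 longer than the optimal tour.

Depot: N4=6, N5=9, N2=15, N3=19, N1=21, N6=28 ⇒ N4
N4: N3=13, N5=15, N2=21, N1=27, N6=34 ⇒ N3
N3: N2=10, N5=16, N1=22, N6=23 ⇒ N2
N2: N5=6, N1=12, N6=13 ⇒ N5
N5: N1=18, N6=19 ⇒ N1
N1: N6=25 ⇒ N6
NN route Depot → N4 → N3 → N2 → N5 → N1 → N6 → Depot costs 106.
Optimal: Depot → N4 → N3 → N1 → N2 → N6 → N5 → Depot costs 94 (by enumerating all 360 distinct tours).
Excess = 106 − 94 = 12.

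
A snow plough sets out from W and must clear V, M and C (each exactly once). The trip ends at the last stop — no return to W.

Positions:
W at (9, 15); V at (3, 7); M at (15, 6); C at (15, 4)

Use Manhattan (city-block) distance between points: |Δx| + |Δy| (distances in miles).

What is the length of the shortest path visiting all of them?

29 miles — the minimum one-way total.

There are 3! = 6 possible orderings.
W → V → M → C: 14+13+2 = 29
W → V → C → M: 14+15+2 = 31
W → M → V → C: 15+13+15 = 43
W → M → C → V: 15+2+15 = 32
W → C → V → M: 17+15+13 = 45
W → C → M → V: 17+2+13 = 32
The minimum is 29.
One shortest path: W → V → M → C.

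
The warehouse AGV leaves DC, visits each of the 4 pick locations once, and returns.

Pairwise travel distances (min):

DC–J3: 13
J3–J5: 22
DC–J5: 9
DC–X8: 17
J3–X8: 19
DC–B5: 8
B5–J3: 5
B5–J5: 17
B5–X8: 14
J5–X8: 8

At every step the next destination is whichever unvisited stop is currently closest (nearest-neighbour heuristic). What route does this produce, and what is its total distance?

At DC the remaining stops are B5 8, J5 9, J3 13, X8 17; go to B5.
At B5 the remaining stops are J3 5, X8 14, J5 17; go to J3.
At J3 the remaining stops are X8 19, J5 22; go to X8.
At X8 the remaining stops are J5 8; go to J5.
Return J5→DC: 9.
Total = 8 + 5 + 19 + 8 + 9 = 49.

Total distance 49 min via the nearest-neighbour route DC → B5 → J3 → X8 → J5 → DC.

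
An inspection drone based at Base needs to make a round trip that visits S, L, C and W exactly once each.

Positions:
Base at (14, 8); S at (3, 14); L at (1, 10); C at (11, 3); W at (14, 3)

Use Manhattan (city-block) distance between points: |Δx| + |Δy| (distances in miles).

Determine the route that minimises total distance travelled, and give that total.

With 4 stops there are 4!/2 = 12 distinct round trips (a route and its reverse cost the same).
Base - S - L - C - W - Base: 17+6+17+3+5 = 48
Base - S - L - W - C - Base: 17+6+20+3+8 = 54
Base - S - C - L - W - Base: 17+19+17+20+5 = 78
Base - S - C - W - L - Base: 17+19+3+20+15 = 74
Base - S - W - L - C - Base: 17+22+20+17+8 = 84
Base - S - W - C - L - Base: 17+22+3+17+15 = 74
Base - L - S - C - W - Base: 15+6+19+3+5 = 48
Base - L - S - W - C - Base: 15+6+22+3+8 = 54
Base - L - C - S - W - Base: 15+17+19+22+5 = 78
Base - L - W - S - C - Base: 15+20+22+19+8 = 84
Base - C - S - L - W - Base: 8+19+6+20+5 = 58
Base - C - L - S - W - Base: 8+17+6+22+5 = 58
The minimum is 48.
One optimal route: Base → S → L → C → W → Base (or its reverse).

Minimum total distance: 48 miles.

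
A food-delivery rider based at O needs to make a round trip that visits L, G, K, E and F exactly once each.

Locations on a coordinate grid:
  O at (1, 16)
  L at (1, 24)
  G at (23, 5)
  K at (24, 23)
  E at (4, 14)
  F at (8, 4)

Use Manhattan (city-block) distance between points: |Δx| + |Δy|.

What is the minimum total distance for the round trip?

O-L-G-K-E-F-O: 8+41+19+29+14+19 = 130
O-L-G-K-F-E-O: 8+41+19+35+14+5 = 122
O-L-G-E-K-F-O: 8+41+28+29+35+19 = 160
O-L-G-E-F-K-O: 8+41+28+14+35+30 = 156
O-L-G-F-K-E-O: 8+41+16+35+29+5 = 134
O-L-G-F-E-K-O: 8+41+16+14+29+30 = 138
O-L-K-G-E-F-O: 8+24+19+28+14+19 = 112
O-L-K-G-F-E-O: 8+24+19+16+14+5 = 86
O-L-K-E-G-F-O: 8+24+29+28+16+19 = 124
O-L-K-E-F-G-O: 8+24+29+14+16+33 = 124
O-L-K-F-G-E-O: 8+24+35+16+28+5 = 116
O-L-K-F-E-G-O: 8+24+35+14+28+33 = 142
O-L-E-G-K-F-O: 8+13+28+19+35+19 = 122
O-L-E-G-F-K-O: 8+13+28+16+35+30 = 130
… (46 more)
The minimum is 86.
One optimal route: O → L → K → G → F → E → O (or its reverse).

Shortest round trip = 86.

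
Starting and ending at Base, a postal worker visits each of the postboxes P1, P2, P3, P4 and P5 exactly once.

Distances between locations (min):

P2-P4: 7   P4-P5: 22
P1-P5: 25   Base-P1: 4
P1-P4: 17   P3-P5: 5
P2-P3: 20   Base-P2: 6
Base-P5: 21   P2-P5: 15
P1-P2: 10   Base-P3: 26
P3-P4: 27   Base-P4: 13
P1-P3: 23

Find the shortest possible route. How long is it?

With 5 stops there are 5!/2 = 60 distinct round trips (a route and its reverse cost the same).
Base-P1-P2-P3-P4-P5-Base: 4+10+20+27+22+21 = 104
Base-P1-P2-P3-P5-P4-Base: 4+10+20+5+22+13 = 74
Base-P1-P2-P4-P3-P5-Base: 4+10+7+27+5+21 = 74
Base-P1-P2-P4-P5-P3-Base: 4+10+7+22+5+26 = 74
Base-P1-P2-P5-P3-P4-Base: 4+10+15+5+27+13 = 74
Base-P1-P2-P5-P4-P3-Base: 4+10+15+22+27+26 = 104
Base-P1-P3-P2-P4-P5-Base: 4+23+20+7+22+21 = 97
Base-P1-P3-P2-P5-P4-Base: 4+23+20+15+22+13 = 97
Base-P1-P3-P4-P2-P5-Base: 4+23+27+7+15+21 = 97
Base-P1-P3-P4-P5-P2-Base: 4+23+27+22+15+6 = 97
Base-P1-P3-P5-P2-P4-Base: 4+23+5+15+7+13 = 67
Base-P1-P3-P5-P4-P2-Base: 4+23+5+22+7+6 = 67
Base-P1-P4-P2-P3-P5-Base: 4+17+7+20+5+21 = 74
Base-P1-P4-P2-P5-P3-Base: 4+17+7+15+5+26 = 74
… (46 more)
The minimum is 67.
One optimal route: Base → P1 → P3 → P5 → P2 → P4 → Base (or its reverse).

Shortest round trip = 67 min.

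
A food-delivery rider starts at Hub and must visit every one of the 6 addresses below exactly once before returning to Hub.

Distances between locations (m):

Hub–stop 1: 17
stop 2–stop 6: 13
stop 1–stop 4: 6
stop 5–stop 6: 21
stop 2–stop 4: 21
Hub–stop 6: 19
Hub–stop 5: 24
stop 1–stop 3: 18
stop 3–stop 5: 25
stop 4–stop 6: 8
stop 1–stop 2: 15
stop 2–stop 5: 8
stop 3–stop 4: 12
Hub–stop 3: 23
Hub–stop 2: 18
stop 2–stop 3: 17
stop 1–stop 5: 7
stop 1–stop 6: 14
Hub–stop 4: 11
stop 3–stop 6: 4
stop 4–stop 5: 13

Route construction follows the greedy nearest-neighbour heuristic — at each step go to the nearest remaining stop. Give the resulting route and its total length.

Total distance 72 m via the nearest-neighbour route Hub → stop 4 → stop 1 → stop 5 → stop 2 → stop 6 → stop 3 → Hub.

At Hub the remaining stops are stop 4 11, stop 1 17, stop 2 18, stop 6 19, stop 3 23, stop 5 24; go to stop 4.
At stop 4 the remaining stops are stop 1 6, stop 6 8, stop 3 12, stop 5 13, stop 2 21; go to stop 1.
At stop 1 the remaining stops are stop 5 7, stop 6 14, stop 2 15, stop 3 18; go to stop 5.
At stop 5 the remaining stops are stop 2 8, stop 6 21, stop 3 25; go to stop 2.
At stop 2 the remaining stops are stop 6 13, stop 3 17; go to stop 6.
At stop 6 the remaining stops are stop 3 4; go to stop 3.
Return stop 3→Hub: 23.
Total = 11 + 6 + 7 + 8 + 13 + 4 + 23 = 72.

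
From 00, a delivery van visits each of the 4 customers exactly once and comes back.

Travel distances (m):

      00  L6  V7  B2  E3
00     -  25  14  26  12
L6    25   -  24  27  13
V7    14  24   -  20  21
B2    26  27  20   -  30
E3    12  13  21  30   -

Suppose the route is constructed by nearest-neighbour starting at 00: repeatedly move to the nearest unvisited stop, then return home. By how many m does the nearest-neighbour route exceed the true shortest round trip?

The nearest-neighbour route is 9 m longer than optimal.

00: E3=12, V7=14, L6=25, B2=26 ⇒ E3
E3: L6=13, V7=21, B2=30 ⇒ L6
L6: V7=24, B2=27 ⇒ V7
V7: B2=20 ⇒ B2
NN route 00 → E3 → L6 → V7 → B2 → 00 costs 95.
Optimal: 00 → V7 → B2 → L6 → E3 → 00 costs 86 (by enumerating all 12 distinct tours).
Excess = 95 − 86 = 9.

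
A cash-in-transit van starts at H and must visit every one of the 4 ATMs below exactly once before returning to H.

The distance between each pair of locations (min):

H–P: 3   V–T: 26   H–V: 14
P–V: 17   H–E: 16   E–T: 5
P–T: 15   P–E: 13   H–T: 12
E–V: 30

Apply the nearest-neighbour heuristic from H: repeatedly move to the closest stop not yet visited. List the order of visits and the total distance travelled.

H → [P:3 / T:12 / V:14 / E:16] → P (3)
P → [E:13 / T:15 / V:17] → E (13)
E → [T:5 / V:30] → T (5)
T → [V:26] → V (26)
Return V→H: 14.
Total = 3 + 13 + 5 + 26 + 14 = 61.

Nearest-neighbour total = 61 min; route H → P → E → T → V → H.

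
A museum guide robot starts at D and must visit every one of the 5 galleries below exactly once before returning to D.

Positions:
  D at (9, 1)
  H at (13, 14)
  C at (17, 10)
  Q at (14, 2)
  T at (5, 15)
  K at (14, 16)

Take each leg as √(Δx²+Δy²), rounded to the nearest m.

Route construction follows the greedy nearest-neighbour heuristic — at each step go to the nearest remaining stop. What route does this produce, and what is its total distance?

At D the remaining stops are Q 5, C 12, H 14, T 15, K 16; go to Q.
At Q the remaining stops are C 9, H 12, K 14, T 16; go to C.
At C the remaining stops are H 6, K 7, T 13; go to H.
At H the remaining stops are K 2, T 8; go to K.
At K the remaining stops are T 9; go to T.
Return T→D: 15.
Total = 5 + 9 + 6 + 2 + 9 + 15 = 46.

Nearest-neighbour total = 46 m; route D → Q → C → H → K → T → D.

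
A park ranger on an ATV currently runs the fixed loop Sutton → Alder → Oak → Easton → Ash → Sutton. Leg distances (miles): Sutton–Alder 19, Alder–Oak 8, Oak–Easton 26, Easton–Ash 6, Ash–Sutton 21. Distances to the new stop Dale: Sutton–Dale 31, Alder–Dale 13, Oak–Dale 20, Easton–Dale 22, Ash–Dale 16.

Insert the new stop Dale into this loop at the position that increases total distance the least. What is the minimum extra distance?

Insertion cost between consecutive stops i–j is d(i,Dale) + d(Dale,j) − d(i,j):
  between Sutton and Alder: 31 + 13 − 19 = 25
  between Alder and Oak: 13 + 20 − 8 = 25
  between Oak and Easton: 20 + 22 − 26 = 16
  between Easton and Ash: 22 + 16 − 6 = 32
  between Ash and Sutton: 16 + 31 − 21 = 26
Cheapest insertion is between Oak and Easton, adding 16.
New total = 80 + 16 = 96.

Minimum extra distance: 16 miles, inserting Dale between Oak and Easton.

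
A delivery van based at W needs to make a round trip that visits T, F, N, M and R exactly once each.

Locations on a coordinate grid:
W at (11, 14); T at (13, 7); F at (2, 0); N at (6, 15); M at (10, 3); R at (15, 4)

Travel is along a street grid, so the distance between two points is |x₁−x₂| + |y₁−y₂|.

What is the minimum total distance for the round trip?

56 — the shortest possible round trip.

There are 60 distinct closed tours to check (reversals are equivalent).
W-T-F-N-M-R-W: 9+18+19+16+6+14 = 82
W-T-F-N-R-M-W: 9+18+19+20+6+12 = 84
W-T-F-M-N-R-W: 9+18+11+16+20+14 = 88
W-T-F-M-R-N-W: 9+18+11+6+20+6 = 70
W-T-F-R-N-M-W: 9+18+17+20+16+12 = 92
W-T-F-R-M-N-W: 9+18+17+6+16+6 = 72
W-T-N-F-M-R-W: 9+15+19+11+6+14 = 74
W-T-N-F-R-M-W: 9+15+19+17+6+12 = 78
W-T-N-M-F-R-W: 9+15+16+11+17+14 = 82
W-T-N-M-R-F-W: 9+15+16+6+17+23 = 86
W-T-N-R-F-M-W: 9+15+20+17+11+12 = 84
W-T-N-R-M-F-W: 9+15+20+6+11+23 = 84
W-T-M-F-N-R-W: 9+7+11+19+20+14 = 80
W-T-M-F-R-N-W: 9+7+11+17+20+6 = 70
… (46 more)
W-T-R-M-F-N-W: 9+5+6+11+19+6 = 56  ← best
The minimum is 56.
One optimal route: W → T → R → M → F → N → W (or its reverse).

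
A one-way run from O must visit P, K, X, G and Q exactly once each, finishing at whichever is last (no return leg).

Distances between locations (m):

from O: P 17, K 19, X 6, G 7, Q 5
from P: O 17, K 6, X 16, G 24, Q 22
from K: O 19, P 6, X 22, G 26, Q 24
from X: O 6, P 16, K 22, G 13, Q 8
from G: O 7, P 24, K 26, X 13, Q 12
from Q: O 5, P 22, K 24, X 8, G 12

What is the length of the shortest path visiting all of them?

There are 5! = 120 possible orderings.
O→P→K→X→G→Q: 17+6+22+13+12 = 70
O→P→K→X→Q→G: 17+6+22+8+12 = 65
O→P→K→G→X→Q: 17+6+26+13+8 = 70
O→P→K→G→Q→X: 17+6+26+12+8 = 69
O→P→K→Q→X→G: 17+6+24+8+13 = 68
O→P→K→Q→G→X: 17+6+24+12+13 = 72
O→P→X→K→G→Q: 17+16+22+26+12 = 93
O→P→X→K→Q→G: 17+16+22+24+12 = 91
O→P→X→G→K→Q: 17+16+13+26+24 = 96
O→P→X→G→Q→K: 17+16+13+12+24 = 82
O→P→X→Q→K→G: 17+16+8+24+26 = 91
O→P→X→Q→G→K: 17+16+8+12+26 = 79
O→P→G→K→X→Q: 17+24+26+22+8 = 97
O→P→G→K→Q→X: 17+24+26+24+8 = 99
… (106 more)
O→G→Q→X→P→K: 7+12+8+16+6 = 49  ← best
The minimum is 49.
One shortest path: O → G → Q → X → P → K.

Minimum one-way distance = 49 m.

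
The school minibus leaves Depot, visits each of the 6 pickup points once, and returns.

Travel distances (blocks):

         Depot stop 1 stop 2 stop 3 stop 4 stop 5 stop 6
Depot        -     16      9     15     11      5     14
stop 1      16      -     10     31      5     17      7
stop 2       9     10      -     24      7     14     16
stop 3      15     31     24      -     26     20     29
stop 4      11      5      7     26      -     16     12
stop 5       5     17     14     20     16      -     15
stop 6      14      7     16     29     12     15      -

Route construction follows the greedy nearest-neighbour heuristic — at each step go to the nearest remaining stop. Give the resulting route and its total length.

Total distance 82 blocks via the nearest-neighbour route Depot → stop 5 → stop 2 → stop 4 → stop 1 → stop 6 → stop 3 → Depot.

From Depot: distances to unvisited — stop 5=5, stop 2=9, stop 4=11, stop 6=14, stop 3=15, stop 1=16. Nearest is stop 5 (5).
From stop 5: distances to unvisited — stop 2=14, stop 6=15, stop 4=16, stop 1=17, stop 3=20. Nearest is stop 2 (14).
From stop 2: distances to unvisited — stop 4=7, stop 1=10, stop 6=16, stop 3=24. Nearest is stop 4 (7).
From stop 4: distances to unvisited — stop 1=5, stop 6=12, stop 3=26. Nearest is stop 1 (5).
From stop 1: distances to unvisited — stop 6=7, stop 3=31. Nearest is stop 6 (7).
From stop 6: distances to unvisited — stop 3=29. Nearest is stop 3 (29).
Return stop 3→Depot: 15.
Total = 5 + 14 + 7 + 5 + 7 + 29 + 15 = 82.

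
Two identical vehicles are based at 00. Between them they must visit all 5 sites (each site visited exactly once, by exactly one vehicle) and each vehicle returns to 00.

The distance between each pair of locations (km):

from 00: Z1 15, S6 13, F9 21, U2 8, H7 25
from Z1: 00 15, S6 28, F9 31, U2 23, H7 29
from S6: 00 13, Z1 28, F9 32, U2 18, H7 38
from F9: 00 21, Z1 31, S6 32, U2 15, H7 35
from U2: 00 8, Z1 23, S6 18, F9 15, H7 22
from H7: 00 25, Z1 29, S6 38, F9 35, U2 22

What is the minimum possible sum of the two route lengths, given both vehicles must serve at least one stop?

128 km — the smallest possible combined total.

Check every non-empty split of the stops between the two vehicles; for each half take its own optimal tour:
  {Z1} + {S6, F9, U2, H7}: 30 + 106 = 136
  {S6} + {Z1, F9, U2, H7}: 26 + 102 = 128
  {Z1, S6} + {F9, U2, H7}: 56 + 83 = 139
  {F9} + {Z1, S6, U2, H7}: 42 + 97 = 139
  {Z1, F9} + {S6, U2, H7}: 67 + 78 = 145
  {S6, F9} + {Z1, U2, H7}: 66 + 74 = 140
  … (15 splits in total)
Best: vehicle 1 00 → S6 → 00 = 26; vehicle 2 00 → Z1 → H7 → F9 → U2 → 00 = 102; combined 128.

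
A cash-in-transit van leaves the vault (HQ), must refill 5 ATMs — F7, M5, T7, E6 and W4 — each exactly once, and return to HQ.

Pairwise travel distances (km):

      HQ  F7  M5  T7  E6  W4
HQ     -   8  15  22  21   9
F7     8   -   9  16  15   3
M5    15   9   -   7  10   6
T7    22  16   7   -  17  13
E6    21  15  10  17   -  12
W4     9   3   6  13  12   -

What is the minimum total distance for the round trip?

HQ→F7→M5→T7→E6→W4→HQ: 8+9+7+17+12+9 = 62
HQ→F7→M5→T7→W4→E6→HQ: 8+9+7+13+12+21 = 70
HQ→F7→M5→E6→T7→W4→HQ: 8+9+10+17+13+9 = 66
HQ→F7→M5→E6→W4→T7→HQ: 8+9+10+12+13+22 = 74
HQ→F7→M5→W4→T7→E6→HQ: 8+9+6+13+17+21 = 74
HQ→F7→M5→W4→E6→T7→HQ: 8+9+6+12+17+22 = 74
HQ→F7→T7→M5→E6→W4→HQ: 8+16+7+10+12+9 = 62
HQ→F7→T7→M5→W4→E6→HQ: 8+16+7+6+12+21 = 70
HQ→F7→T7→E6→M5→W4→HQ: 8+16+17+10+6+9 = 66
HQ→F7→T7→E6→W4→M5→HQ: 8+16+17+12+6+15 = 74
HQ→F7→T7→W4→M5→E6→HQ: 8+16+13+6+10+21 = 74
HQ→F7→T7→W4→E6→M5→HQ: 8+16+13+12+10+15 = 74
HQ→F7→E6→M5→T7→W4→HQ: 8+15+10+7+13+9 = 62
HQ→F7→E6→M5→W4→T7→HQ: 8+15+10+6+13+22 = 74
… (46 more)
The minimum is 62.
One optimal route: HQ → F7 → M5 → T7 → E6 → W4 → HQ (or its reverse).

Minimum total distance: 62 km.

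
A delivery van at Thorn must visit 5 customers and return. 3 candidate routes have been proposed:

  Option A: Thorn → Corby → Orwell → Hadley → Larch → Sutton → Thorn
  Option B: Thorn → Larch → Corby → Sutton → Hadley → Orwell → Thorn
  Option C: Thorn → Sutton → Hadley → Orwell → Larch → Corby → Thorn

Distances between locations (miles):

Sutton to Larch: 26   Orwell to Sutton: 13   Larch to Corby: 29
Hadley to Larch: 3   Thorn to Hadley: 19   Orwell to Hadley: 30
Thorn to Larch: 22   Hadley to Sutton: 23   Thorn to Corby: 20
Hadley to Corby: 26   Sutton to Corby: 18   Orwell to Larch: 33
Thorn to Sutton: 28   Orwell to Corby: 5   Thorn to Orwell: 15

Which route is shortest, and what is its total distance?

Option A: 20 + 5 + 30 + 3 + 26 + 28 = 112
Option B: 22 + 29 + 18 + 23 + 30 + 15 = 137
Option C: 28 + 23 + 30 + 33 + 29 + 20 = 163

Shortest is Option A, total 112 miles.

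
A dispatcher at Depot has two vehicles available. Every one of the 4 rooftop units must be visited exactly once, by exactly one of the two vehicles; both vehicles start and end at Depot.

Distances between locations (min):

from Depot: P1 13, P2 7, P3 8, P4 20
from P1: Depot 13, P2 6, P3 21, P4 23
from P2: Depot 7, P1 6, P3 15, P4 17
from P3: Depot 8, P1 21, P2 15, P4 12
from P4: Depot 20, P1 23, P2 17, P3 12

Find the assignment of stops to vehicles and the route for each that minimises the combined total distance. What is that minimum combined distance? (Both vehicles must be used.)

Check every non-empty split of the stops between the two vehicles; for each half take its own optimal tour:
  {P1} + {P2, P3, P4}: 26 + 44 = 70
  {P2} + {P1, P3, P4}: 14 + 56 = 70
  {P1, P2} + {P3, P4}: 26 + 40 = 66
  {P3} + {P1, P2, P4}: 16 + 56 = 72
  {P1, P3} + {P2, P4}: 42 + 44 = 86
  {P2, P3} + {P1, P4}: 30 + 56 = 86
  … (7 splits in total)
Best: vehicle 1 Depot → P1 → P2 → Depot = 26; vehicle 2 Depot → P3 → P4 → Depot = 40; combined 66.

66 min — the smallest possible combined total.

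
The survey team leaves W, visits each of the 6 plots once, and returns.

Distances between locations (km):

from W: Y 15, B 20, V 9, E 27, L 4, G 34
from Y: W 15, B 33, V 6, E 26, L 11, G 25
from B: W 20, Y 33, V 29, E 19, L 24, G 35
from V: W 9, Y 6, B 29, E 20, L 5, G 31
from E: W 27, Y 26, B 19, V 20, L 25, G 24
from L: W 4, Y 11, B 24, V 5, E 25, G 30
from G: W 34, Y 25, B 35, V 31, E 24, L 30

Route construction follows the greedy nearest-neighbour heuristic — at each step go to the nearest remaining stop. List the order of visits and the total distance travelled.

W → [L:4 / V:9 / Y:15 / B:20 / E:27 / G:34] → L (4)
L → [V:5 / Y:11 / B:24 / E:25 / G:30] → V (5)
V → [Y:6 / E:20 / B:29 / G:31] → Y (6)
Y → [G:25 / E:26 / B:33] → G (25)
G → [E:24 / B:35] → E (24)
E → [B:19] → B (19)
Return B→W: 20.
Total = 4 + 5 + 6 + 25 + 24 + 19 + 20 = 103.

Total distance 103 km via the nearest-neighbour route W → L → V → Y → G → E → B → W.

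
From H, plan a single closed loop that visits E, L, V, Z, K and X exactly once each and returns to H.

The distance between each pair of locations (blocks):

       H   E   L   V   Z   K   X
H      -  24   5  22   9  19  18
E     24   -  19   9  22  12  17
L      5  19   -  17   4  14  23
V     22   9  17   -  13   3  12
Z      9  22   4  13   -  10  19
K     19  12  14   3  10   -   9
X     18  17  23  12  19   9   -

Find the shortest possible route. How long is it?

H - E - L - V - Z - K - X - H: 24+19+17+13+10+9+18 = 110
H - E - L - V - Z - X - K - H: 24+19+17+13+19+9+19 = 120
H - E - L - V - K - Z - X - H: 24+19+17+3+10+19+18 = 110
H - E - L - V - K - X - Z - H: 24+19+17+3+9+19+9 = 100
H - E - L - V - X - Z - K - H: 24+19+17+12+19+10+19 = 120
H - E - L - V - X - K - Z - H: 24+19+17+12+9+10+9 = 100
H - E - L - Z - V - K - X - H: 24+19+4+13+3+9+18 = 90
H - E - L - Z - V - X - K - H: 24+19+4+13+12+9+19 = 100
… (352 more)
H - L - Z - K - V - E - X - H: 5+4+10+3+9+17+18 = 66  ← best
The minimum is 66.
One optimal route: H → L → Z → K → V → E → X → H (or its reverse).

Shortest round trip = 66 blocks.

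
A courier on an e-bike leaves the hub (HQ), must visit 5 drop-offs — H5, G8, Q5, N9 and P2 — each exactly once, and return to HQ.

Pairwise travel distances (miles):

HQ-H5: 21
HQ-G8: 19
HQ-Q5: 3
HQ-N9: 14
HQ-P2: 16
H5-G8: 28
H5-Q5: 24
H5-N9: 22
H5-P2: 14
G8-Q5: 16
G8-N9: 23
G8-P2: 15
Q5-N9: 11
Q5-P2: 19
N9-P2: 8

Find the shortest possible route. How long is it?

83 miles — the shortest possible round trip.

There are 60 distinct closed tours to check (reversals are equivalent).
HQ-H5-G8-Q5-N9-P2-HQ: 21+28+16+11+8+16 = 100
HQ-H5-G8-Q5-P2-N9-HQ: 21+28+16+19+8+14 = 106
HQ-H5-G8-N9-Q5-P2-HQ: 21+28+23+11+19+16 = 118
HQ-H5-G8-N9-P2-Q5-HQ: 21+28+23+8+19+3 = 102
HQ-H5-G8-P2-Q5-N9-HQ: 21+28+15+19+11+14 = 108
HQ-H5-G8-P2-N9-Q5-HQ: 21+28+15+8+11+3 = 86
HQ-H5-Q5-G8-N9-P2-HQ: 21+24+16+23+8+16 = 108
HQ-H5-Q5-G8-P2-N9-HQ: 21+24+16+15+8+14 = 98
HQ-H5-Q5-N9-G8-P2-HQ: 21+24+11+23+15+16 = 110
HQ-H5-Q5-N9-P2-G8-HQ: 21+24+11+8+15+19 = 98
HQ-H5-Q5-P2-G8-N9-HQ: 21+24+19+15+23+14 = 116
HQ-H5-Q5-P2-N9-G8-HQ: 21+24+19+8+23+19 = 114
HQ-H5-N9-G8-Q5-P2-HQ: 21+22+23+16+19+16 = 117
HQ-H5-N9-G8-P2-Q5-HQ: 21+22+23+15+19+3 = 103
… (46 more)
HQ-G8-H5-P2-N9-Q5-HQ: 19+28+14+8+11+3 = 83  ← best
The minimum is 83.
One optimal route: HQ → G8 → H5 → P2 → N9 → Q5 → HQ (or its reverse).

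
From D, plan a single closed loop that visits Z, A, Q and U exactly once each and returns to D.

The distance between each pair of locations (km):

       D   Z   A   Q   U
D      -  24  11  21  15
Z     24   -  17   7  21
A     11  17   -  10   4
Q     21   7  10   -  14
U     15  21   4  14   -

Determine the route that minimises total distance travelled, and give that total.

There are 12 distinct closed tours to check (reversals are equivalent).
D - Z - A - Q - U - D: 24+17+10+14+15 = 80
D - Z - A - U - Q - D: 24+17+4+14+21 = 80
D - Z - Q - A - U - D: 24+7+10+4+15 = 60
D - Z - Q - U - A - D: 24+7+14+4+11 = 60
D - Z - U - A - Q - D: 24+21+4+10+21 = 80
D - Z - U - Q - A - D: 24+21+14+10+11 = 80
D - A - Z - Q - U - D: 11+17+7+14+15 = 64
D - A - Z - U - Q - D: 11+17+21+14+21 = 84
D - A - Q - Z - U - D: 11+10+7+21+15 = 64
D - A - U - Z - Q - D: 11+4+21+7+21 = 64
D - Q - Z - A - U - D: 21+7+17+4+15 = 64
D - Q - A - Z - U - D: 21+10+17+21+15 = 84
The minimum is 60.
One optimal route: D → Z → Q → A → U → D (or its reverse).

Minimum total distance: 60 km.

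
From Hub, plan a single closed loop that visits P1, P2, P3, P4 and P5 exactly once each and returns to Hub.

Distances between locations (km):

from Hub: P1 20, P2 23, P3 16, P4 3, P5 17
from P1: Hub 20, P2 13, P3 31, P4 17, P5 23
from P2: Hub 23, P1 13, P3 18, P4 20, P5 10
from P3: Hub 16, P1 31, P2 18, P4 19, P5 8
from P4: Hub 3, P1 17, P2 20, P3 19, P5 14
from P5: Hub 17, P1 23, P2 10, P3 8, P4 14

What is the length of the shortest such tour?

With 5 stops there are 5!/2 = 60 distinct round trips (a route and its reverse cost the same).
Hub→P1→P2→P3→P4→P5→Hub: 20+13+18+19+14+17 = 101
Hub→P1→P2→P3→P5→P4→Hub: 20+13+18+8+14+3 = 76
Hub→P1→P2→P4→P3→P5→Hub: 20+13+20+19+8+17 = 97
Hub→P1→P2→P4→P5→P3→Hub: 20+13+20+14+8+16 = 91
Hub→P1→P2→P5→P3→P4→Hub: 20+13+10+8+19+3 = 73
Hub→P1→P2→P5→P4→P3→Hub: 20+13+10+14+19+16 = 92
Hub→P1→P3→P2→P4→P5→Hub: 20+31+18+20+14+17 = 120
Hub→P1→P3→P2→P5→P4→Hub: 20+31+18+10+14+3 = 96
Hub→P1→P3→P4→P2→P5→Hub: 20+31+19+20+10+17 = 117
Hub→P1→P3→P4→P5→P2→Hub: 20+31+19+14+10+23 = 117
Hub→P1→P3→P5→P2→P4→Hub: 20+31+8+10+20+3 = 92
Hub→P1→P3→P5→P4→P2→Hub: 20+31+8+14+20+23 = 116
Hub→P1→P4→P2→P3→P5→Hub: 20+17+20+18+8+17 = 100
Hub→P1→P4→P2→P5→P3→Hub: 20+17+20+10+8+16 = 91
… (46 more)
Hub→P3→P5→P2→P1→P4→Hub: 16+8+10+13+17+3 = 67  ← best
The minimum is 67.
One optimal route: Hub → P3 → P5 → P2 → P1 → P4 → Hub (or its reverse).

67 km — the shortest possible round trip.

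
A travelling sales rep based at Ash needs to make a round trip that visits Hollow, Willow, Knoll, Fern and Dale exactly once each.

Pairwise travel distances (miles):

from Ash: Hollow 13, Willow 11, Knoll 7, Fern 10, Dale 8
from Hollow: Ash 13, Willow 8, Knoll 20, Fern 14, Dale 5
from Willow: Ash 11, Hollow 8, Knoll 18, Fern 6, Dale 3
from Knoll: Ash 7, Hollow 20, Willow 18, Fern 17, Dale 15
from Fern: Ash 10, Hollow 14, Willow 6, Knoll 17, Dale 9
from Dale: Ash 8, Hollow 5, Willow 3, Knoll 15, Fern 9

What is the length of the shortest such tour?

There are 60 distinct closed tours to check (reversals are equivalent).
Ash → Hollow → Willow → Knoll → Fern → Dale → Ash: 13+8+18+17+9+8 = 73
Ash → Hollow → Willow → Knoll → Dale → Fern → Ash: 13+8+18+15+9+10 = 73
Ash → Hollow → Willow → Fern → Knoll → Dale → Ash: 13+8+6+17+15+8 = 67
Ash → Hollow → Willow → Fern → Dale → Knoll → Ash: 13+8+6+9+15+7 = 58
Ash → Hollow → Willow → Dale → Knoll → Fern → Ash: 13+8+3+15+17+10 = 66
Ash → Hollow → Willow → Dale → Fern → Knoll → Ash: 13+8+3+9+17+7 = 57
Ash → Hollow → Knoll → Willow → Fern → Dale → Ash: 13+20+18+6+9+8 = 74
Ash → Hollow → Knoll → Willow → Dale → Fern → Ash: 13+20+18+3+9+10 = 73
Ash → Hollow → Knoll → Fern → Willow → Dale → Ash: 13+20+17+6+3+8 = 67
Ash → Hollow → Knoll → Fern → Dale → Willow → Ash: 13+20+17+9+3+11 = 73
Ash → Hollow → Knoll → Dale → Willow → Fern → Ash: 13+20+15+3+6+10 = 67
Ash → Hollow → Knoll → Dale → Fern → Willow → Ash: 13+20+15+9+6+11 = 74
Ash → Hollow → Fern → Willow → Knoll → Dale → Ash: 13+14+6+18+15+8 = 74
Ash → Hollow → Fern → Willow → Dale → Knoll → Ash: 13+14+6+3+15+7 = 58
… (46 more)
Ash → Hollow → Dale → Willow → Fern → Knoll → Ash: 13+5+3+6+17+7 = 51  ← best
The minimum is 51.
One optimal route: Ash → Hollow → Dale → Willow → Fern → Knoll → Ash (or its reverse).

51 miles — the shortest possible round trip.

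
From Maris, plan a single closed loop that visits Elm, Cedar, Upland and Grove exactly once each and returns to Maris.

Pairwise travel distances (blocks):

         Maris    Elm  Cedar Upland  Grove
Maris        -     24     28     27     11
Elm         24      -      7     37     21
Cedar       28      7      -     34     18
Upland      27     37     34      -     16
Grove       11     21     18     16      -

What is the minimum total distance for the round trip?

92 blocks — the shortest possible round trip.

With 4 stops there are 4!/2 = 12 distinct round trips (a route and its reverse cost the same).
Maris→Elm→Cedar→Upland→Grove→Maris: 24+7+34+16+11 = 92
Maris→Elm→Cedar→Grove→Upland→Maris: 24+7+18+16+27 = 92
Maris→Elm→Upland→Cedar→Grove→Maris: 24+37+34+18+11 = 124
Maris→Elm→Upland→Grove→Cedar→Maris: 24+37+16+18+28 = 123
Maris→Elm→Grove→Cedar→Upland→Maris: 24+21+18+34+27 = 124
Maris→Elm→Grove→Upland→Cedar→Maris: 24+21+16+34+28 = 123
Maris→Cedar→Elm→Upland→Grove→Maris: 28+7+37+16+11 = 99
Maris→Cedar→Elm→Grove→Upland→Maris: 28+7+21+16+27 = 99
Maris→Cedar→Upland→Elm→Grove→Maris: 28+34+37+21+11 = 131
Maris→Cedar→Grove→Elm→Upland→Maris: 28+18+21+37+27 = 131
Maris→Upland→Elm→Cedar→Grove→Maris: 27+37+7+18+11 = 100
Maris→Upland→Cedar→Elm→Grove→Maris: 27+34+7+21+11 = 100
The minimum is 92.
One optimal route: Maris → Elm → Cedar → Upland → Grove → Maris (or its reverse).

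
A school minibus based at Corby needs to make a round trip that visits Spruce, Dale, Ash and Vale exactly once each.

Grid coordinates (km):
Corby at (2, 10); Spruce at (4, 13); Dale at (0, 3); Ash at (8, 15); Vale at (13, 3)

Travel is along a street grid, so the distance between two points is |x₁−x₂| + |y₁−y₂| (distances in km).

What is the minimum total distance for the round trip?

Corby → Spruce → Dale → Ash → Vale → Corby: 5+14+20+17+18 = 74
Corby → Spruce → Dale → Vale → Ash → Corby: 5+14+13+17+11 = 60
Corby → Spruce → Ash → Dale → Vale → Corby: 5+6+20+13+18 = 62
Corby → Spruce → Ash → Vale → Dale → Corby: 5+6+17+13+9 = 50
Corby → Spruce → Vale → Dale → Ash → Corby: 5+19+13+20+11 = 68
Corby → Spruce → Vale → Ash → Dale → Corby: 5+19+17+20+9 = 70
Corby → Dale → Spruce → Ash → Vale → Corby: 9+14+6+17+18 = 64
Corby → Dale → Spruce → Vale → Ash → Corby: 9+14+19+17+11 = 70
Corby → Dale → Ash → Spruce → Vale → Corby: 9+20+6+19+18 = 72
Corby → Dale → Vale → Spruce → Ash → Corby: 9+13+19+6+11 = 58
Corby → Ash → Spruce → Dale → Vale → Corby: 11+6+14+13+18 = 62
Corby → Ash → Dale → Spruce → Vale → Corby: 11+20+14+19+18 = 82
The minimum is 50.
One optimal route: Corby → Spruce → Ash → Vale → Dale → Corby (or its reverse).

50 km — the shortest possible round trip.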